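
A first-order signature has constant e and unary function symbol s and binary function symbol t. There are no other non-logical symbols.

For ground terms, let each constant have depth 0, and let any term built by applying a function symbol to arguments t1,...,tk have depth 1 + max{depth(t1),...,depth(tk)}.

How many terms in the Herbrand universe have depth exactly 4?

Let N_k = |{terms of depth ≤ k}|. Then N_0 = 1 and N_k = 1 + N_{k-1} + N_{k-1}^2 for k ≥ 1 (one summand per function symbol, arity giving the exponent).
N_0 = 1
N_1 = 1 + 1 + 1^2 = 3
N_2 = 1 + 3 + 3^2 = 13
N_3 = 1 + 13 + 13^2 = 183
N_4 = 1 + 183 + 183^2 = 33673
Terms of depth exactly 4: N_4 − N_3 = 33673 − 183 = 33490.

33490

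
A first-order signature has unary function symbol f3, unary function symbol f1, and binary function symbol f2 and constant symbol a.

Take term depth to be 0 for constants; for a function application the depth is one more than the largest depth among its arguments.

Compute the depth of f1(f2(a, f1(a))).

depth(f1(a)) = 1 + depth(a) = 1 + 0 = 1
depth(f2(a, f1(a))) = 1 + max(0, 1) = 2
depth(f1(f2(a, f1(a)))) = 1 + depth(f2(a, f1(a))) = 1 + 2 = 3

3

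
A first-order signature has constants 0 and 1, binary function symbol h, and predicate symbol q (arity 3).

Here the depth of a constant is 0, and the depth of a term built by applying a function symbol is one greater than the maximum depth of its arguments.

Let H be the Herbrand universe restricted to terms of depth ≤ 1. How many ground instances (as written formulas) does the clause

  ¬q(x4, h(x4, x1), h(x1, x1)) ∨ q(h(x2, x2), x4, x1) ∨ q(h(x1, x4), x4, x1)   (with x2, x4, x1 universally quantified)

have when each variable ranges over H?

Ground terms of depth ≤ 1:
  Count level by level. With function symbols h/2, the terms of depth ≤ k are the 2 constants together with each function applied to depth-≤(k−1) tuples, so N_k = 2 + N_{k-1}^2.
  N_0 = 2
  N_1 = 2 + 2^2 = 6
So there are 6 ground terms available for substitution.
The body mentions every one of the 3 quantified variables; since ground terms form a free algebra, no two substitutions collapse to the same formula.
Number of ground instances = 6^3 = 216.

216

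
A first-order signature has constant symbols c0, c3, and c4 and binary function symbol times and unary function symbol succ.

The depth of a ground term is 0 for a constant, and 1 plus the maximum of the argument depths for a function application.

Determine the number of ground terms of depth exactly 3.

59052

Count level by level. With function symbols times/2, succ/1, the terms of depth ≤ k are the 3 constants together with each function applied to depth-≤(k−1) tuples, so N_k = 3 + N_{k-1}^2 + N_{k-1}.
N_0 = 3
N_1 = 3 + 3^2 + 3 = 15
N_2 = 3 + 15^2 + 15 = 243
N_3 = 3 + 243^2 + 243 = 59295
Terms of depth exactly 3: N_3 − N_2 = 59295 − 243 = 59052.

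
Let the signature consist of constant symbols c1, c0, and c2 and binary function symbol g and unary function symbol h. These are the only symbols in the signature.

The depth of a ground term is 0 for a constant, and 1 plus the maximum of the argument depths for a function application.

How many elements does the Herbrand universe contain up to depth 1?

Count level by level. With function symbols g/2, h/1, the terms of depth ≤ k are the 3 constants together with each function applied to depth-≤(k−1) tuples, so N_k = 3 + N_{k-1}^2 + N_{k-1}.
N_0 = 3
N_1 = 3 + 3^2 + 3 = 15

15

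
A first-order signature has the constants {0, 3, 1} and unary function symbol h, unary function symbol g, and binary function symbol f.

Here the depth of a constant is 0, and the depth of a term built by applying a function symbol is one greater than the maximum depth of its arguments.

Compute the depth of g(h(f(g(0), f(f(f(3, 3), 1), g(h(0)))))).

depth(g(0)) = 1 + depth(0) = 1 + 0 = 1
depth(f(3, 3)) = 1 + max(0, 0) = 1
depth(f(f(3, 3), 1)) = 1 + max(1, 0) = 2
depth(h(0)) = 1 + depth(0) = 1 + 0 = 1
depth(g(h(0))) = 1 + depth(h(0)) = 1 + 1 = 2
depth(f(f(f(3, 3), 1), g(h(0)))) = 1 + max(2, 2) = 3
depth(f(g(0), f(f(f(3, 3), 1), g(h(0))))) = 1 + max(1, 3) = 4
depth(h(f(g(0), f(f(f(3, 3), 1), g(h(0)))))) = 1 + depth(f(g(0), f(f(f(3, 3), 1), g(h(0))))) = 1 + 4 = 5
depth(g(h(f(g(0), f(f(f(3, 3), 1), g(h(0))))))) = 1 + depth(h(f(g(0), f(f(f(3, 3), 1), g(h(0)))))) = 1 + 5 = 6

6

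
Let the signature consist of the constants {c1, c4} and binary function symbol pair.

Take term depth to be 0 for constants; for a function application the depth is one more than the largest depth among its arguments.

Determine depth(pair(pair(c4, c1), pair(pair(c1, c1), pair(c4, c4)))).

3

depth(pair(c4, c1)) = 1 + max(0, 0) = 1
depth(pair(c1, c1)) = 1 + max(0, 0) = 1
depth(pair(c4, c4)) = 1 + max(0, 0) = 1
depth(pair(pair(c1, c1), pair(c4, c4))) = 1 + max(1, 1) = 2
depth(pair(pair(c4, c1), pair(pair(c1, c1), pair(c4, c4)))) = 1 + max(1, 2) = 3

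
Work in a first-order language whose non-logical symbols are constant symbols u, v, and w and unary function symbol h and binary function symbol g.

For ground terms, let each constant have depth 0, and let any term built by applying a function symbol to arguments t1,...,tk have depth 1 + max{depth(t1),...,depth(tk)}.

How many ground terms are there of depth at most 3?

59295

Let N_k = |{terms of depth ≤ k}|. Then N_0 = 3 and N_k = 3 + N_{k-1} + N_{k-1}^2 for k ≥ 1 (one summand per function symbol, arity giving the exponent).
N_0 = 3
N_1 = 3 + 3 + 3^2 = 15
N_2 = 3 + 15 + 15^2 = 243
N_3 = 3 + 243 + 243^2 = 59295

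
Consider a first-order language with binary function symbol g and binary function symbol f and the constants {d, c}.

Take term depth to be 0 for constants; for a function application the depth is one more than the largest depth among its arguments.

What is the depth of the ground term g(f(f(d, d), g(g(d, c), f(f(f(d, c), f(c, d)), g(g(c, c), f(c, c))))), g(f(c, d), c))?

6

depth(f(d, d)) = 1 + max(0, 0) = 1
depth(g(d, c)) = 1 + max(0, 0) = 1
depth(f(d, c)) = 1 + max(0, 0) = 1
depth(f(c, d)) = 1 + max(0, 0) = 1
depth(f(f(d, c), f(c, d))) = 1 + max(1, 1) = 2
depth(g(c, c)) = 1 + max(0, 0) = 1
depth(f(c, c)) = 1 + max(0, 0) = 1
depth(g(g(c, c), f(c, c))) = 1 + max(1, 1) = 2
depth(f(f(f(d, c), f(c, d)), g(g(c, c), f(c, c)))) = 1 + max(2, 2) = 3
depth(g(g(d, c), f(f(f(d, c), f(c, d)), g(g(c, c), f(c, c))))) = 1 + max(1, 3) = 4
depth(f(f(d, d), g(g(d, c), f(f(f(d, c), f(c, d)), g(g(c, c), f(c, c)))))) = 1 + max(1, 4) = 5
depth(g(f(c, d), c)) = 1 + max(1, 0) = 2
depth(g(f(f(d, d), g(g(d, c), f(f(f(d, c), f(c, d)), g(g(c, c), f(c, c))))), g(f(c, d), c))) = 1 + max(5, 2) = 6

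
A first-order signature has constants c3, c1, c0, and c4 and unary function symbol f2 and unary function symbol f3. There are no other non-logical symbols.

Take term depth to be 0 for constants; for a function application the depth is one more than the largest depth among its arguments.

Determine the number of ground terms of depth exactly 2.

Let N_k = |{terms of depth ≤ k}|. Then N_0 = 4 and N_k = 4 + N_{k-1} + N_{k-1} for k ≥ 1 (one summand per function symbol, arity giving the exponent).
N_0 = 4
N_1 = 4 + 4 + 4 = 12
N_2 = 4 + 12 + 12 = 28
Terms of depth exactly 2: N_2 − N_1 = 28 − 12 = 16.

16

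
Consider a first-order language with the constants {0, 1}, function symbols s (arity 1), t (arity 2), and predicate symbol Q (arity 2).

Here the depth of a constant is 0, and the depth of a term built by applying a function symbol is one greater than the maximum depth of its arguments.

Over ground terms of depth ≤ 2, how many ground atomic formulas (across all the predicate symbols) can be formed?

First count ground terms of depth ≤ 2.
Let N_k count ground terms of depth at most k. Each non-constant term of depth ≤ k is some function symbol applied to depth-≤(k−1) arguments, giving N_k = 2 + N_{k-1} + N_{k-1}^2.
N_0 = 2
N_1 = 2 + 2 + 2^2 = 8
N_2 = 2 + 8 + 8^2 = 74
So |H| = 74.
For each predicate symbol, the number of ground atoms is |H| raised to its arity; summing:
  Q: 74^2 = 5476
Total ground atoms: 5476.

5476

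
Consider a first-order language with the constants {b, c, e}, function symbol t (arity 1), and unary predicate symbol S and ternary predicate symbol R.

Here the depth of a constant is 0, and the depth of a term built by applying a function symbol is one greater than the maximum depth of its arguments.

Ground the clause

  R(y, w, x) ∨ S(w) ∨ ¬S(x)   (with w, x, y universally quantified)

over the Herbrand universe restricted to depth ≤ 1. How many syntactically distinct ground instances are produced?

Ground terms of depth ≤ 1:
  Let N_k count ground terms of depth at most k. Each non-constant term of depth ≤ k is some function symbol applied to depth-≤(k−1) arguments, giving N_k = 3 + N_{k-1}.
  N_0 = 3
  N_1 = 3 + 3 = 6
So there are 6 ground terms available for substitution.
There are 3 variables to instantiate (w, x, y), each occurring in at least one literal, so different choices give different ground instances.
Number of ground instances = 6^3 = 216.

216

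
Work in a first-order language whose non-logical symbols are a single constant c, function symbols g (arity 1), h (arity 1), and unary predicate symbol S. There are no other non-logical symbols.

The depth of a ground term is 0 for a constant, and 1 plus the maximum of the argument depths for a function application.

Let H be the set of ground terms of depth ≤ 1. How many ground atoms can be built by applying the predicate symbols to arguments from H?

3

First count ground terms of depth ≤ 1.
Let N_k = |{terms of depth ≤ k}|. Then N_0 = 1 and N_k = 1 + N_{k-1} + N_{k-1} for k ≥ 1 (one summand per function symbol, arity giving the exponent).
N_0 = 1
N_1 = 1 + 1 + 1 = 3
Explicitly: c, g(c), h(c).
So |H| = 3.
For each predicate symbol, the number of ground atoms is |H| raised to its arity; summing:
  S: 3
Total ground atoms: 3.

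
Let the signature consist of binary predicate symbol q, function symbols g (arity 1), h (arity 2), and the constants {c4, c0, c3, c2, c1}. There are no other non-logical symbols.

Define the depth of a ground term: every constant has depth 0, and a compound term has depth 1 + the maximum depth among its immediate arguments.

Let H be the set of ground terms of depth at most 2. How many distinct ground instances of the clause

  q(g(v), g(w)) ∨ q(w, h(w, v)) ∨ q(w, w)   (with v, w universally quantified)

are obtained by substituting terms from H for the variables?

1600225

Ground terms of depth ≤ 2:
  If N_k denotes the number of depth-≤k ground terms, the 5 constants give N_0 = 5, and each function symbol of arity r contributes N_{k-1}^r new terms at level k: N_k = 5 + N_{k-1} + N_{k-1}^2.
  N_0 = 5
  N_1 = 5 + 5 + 5^2 = 35
  N_2 = 5 + 35 + 35^2 = 1265
So there are 1265 ground terms available for substitution.
There are 2 variables to instantiate (v, w), each occurring in at least one literal, so different choices give different ground instances.
Number of ground instances = 1265^2 = 1600225.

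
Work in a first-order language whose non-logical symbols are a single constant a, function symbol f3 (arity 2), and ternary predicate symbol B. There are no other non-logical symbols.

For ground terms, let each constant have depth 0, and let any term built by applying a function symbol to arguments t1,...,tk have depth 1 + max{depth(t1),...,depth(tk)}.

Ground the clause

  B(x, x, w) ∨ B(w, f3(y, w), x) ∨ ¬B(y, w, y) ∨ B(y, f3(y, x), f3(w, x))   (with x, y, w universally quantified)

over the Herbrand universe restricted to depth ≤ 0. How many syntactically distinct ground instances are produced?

1

Ground terms of depth ≤ 0:
  If N_k denotes the number of depth-≤k ground terms, the 1 constant gives N_0 = 1, and each function symbol of arity r contributes N_{k-1}^r new terms at level k: N_k = 1 + N_{k-1}^2.
  N_0 = 1
  Explicitly: a.
So there is exactly 1 ground term available for substitution.
Each of x, y, w ranges independently over the available ground terms, and distinct assignments produce distinct instances.
Number of ground instances = 1^3 = 1.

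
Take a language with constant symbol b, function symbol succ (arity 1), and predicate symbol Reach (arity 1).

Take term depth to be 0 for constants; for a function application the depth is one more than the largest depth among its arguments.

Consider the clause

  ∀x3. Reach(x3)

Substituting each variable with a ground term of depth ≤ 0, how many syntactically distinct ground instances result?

1

Ground terms of depth ≤ 0:
  If N_k denotes the number of depth-≤k ground terms, the 1 constant gives N_0 = 1, and each function symbol of arity r contributes N_{k-1}^r new terms at level k: N_k = 1 + N_{k-1}.
  N_0 = 1
  Explicitly: b.
So there is exactly 1 ground term available for substitution.
The body mentions the single quantified variable x3; since ground terms form a free algebra, no two substitutions collapse to the same formula.
Number of ground instances = 1.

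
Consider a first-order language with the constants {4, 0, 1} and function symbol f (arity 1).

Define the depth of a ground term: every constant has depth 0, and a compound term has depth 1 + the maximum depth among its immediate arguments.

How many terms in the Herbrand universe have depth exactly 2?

Count level by level. With function symbols f/1, the terms of depth ≤ k are the 3 constants together with each function applied to depth-≤(k−1) tuples, so N_k = 3 + N_{k-1}.
N_0 = 3
N_1 = 3 + 3 = 6
N_2 = 3 + 6 = 9
Terms of depth exactly 2: N_2 − N_1 = 9 − 6 = 3.

3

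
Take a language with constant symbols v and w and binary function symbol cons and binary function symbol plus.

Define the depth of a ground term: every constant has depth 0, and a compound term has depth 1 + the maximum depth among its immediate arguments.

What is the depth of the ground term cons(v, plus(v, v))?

depth(plus(v, v)) = 1 + max(0, 0) = 1
depth(cons(v, plus(v, v))) = 1 + max(0, 1) = 2

2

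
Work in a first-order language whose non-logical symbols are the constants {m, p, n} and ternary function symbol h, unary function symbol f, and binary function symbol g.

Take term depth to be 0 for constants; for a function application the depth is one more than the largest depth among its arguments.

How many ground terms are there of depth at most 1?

Let N_k count ground terms of depth at most k. Each non-constant term of depth ≤ k is some function symbol applied to depth-≤(k−1) arguments, giving N_k = 3 + N_{k-1}^3 + N_{k-1} + N_{k-1}^2.
N_0 = 3
N_1 = 3 + 3^3 + 3 + 3^2 = 42

42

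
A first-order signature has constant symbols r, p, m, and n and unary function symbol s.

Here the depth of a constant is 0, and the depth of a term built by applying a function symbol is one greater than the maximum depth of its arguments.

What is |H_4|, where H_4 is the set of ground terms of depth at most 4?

20

Write N_k for the number of ground terms of depth ≤ k. A term of depth ≤ k is either a constant or a function symbol applied to arguments of depth ≤ k−1, so N_k = 4 + N_{k-1}.
N_0 = 4
N_1 = 4 + 4 = 8
N_2 = 4 + 8 = 12
N_3 = 4 + 12 = 16
N_4 = 4 + 16 = 20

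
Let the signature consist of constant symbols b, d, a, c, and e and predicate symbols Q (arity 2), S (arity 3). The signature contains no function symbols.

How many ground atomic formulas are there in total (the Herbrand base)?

150

With no function symbols, the Herbrand universe is just the 5 constants.
Ground atoms per predicate: Q: 5^2 = 25, S: 5^3 = 125.
Herbrand base size = 25 + 125 = 150.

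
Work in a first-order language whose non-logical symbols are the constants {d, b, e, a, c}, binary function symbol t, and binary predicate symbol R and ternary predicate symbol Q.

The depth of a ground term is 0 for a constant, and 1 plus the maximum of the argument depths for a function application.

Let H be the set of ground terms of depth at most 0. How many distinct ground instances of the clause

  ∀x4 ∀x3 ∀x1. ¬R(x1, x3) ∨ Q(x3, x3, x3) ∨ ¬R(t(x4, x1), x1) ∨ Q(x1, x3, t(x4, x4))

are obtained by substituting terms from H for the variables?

Ground terms of depth ≤ 0:
  Write N_k for the number of ground terms of depth ≤ k. A term of depth ≤ k is either a constant or a function symbol applied to arguments of depth ≤ k−1, so N_k = 5 + N_{k-1}^2.
  N_0 = 5
  Explicitly: d, b, e, a, c.
So there are 5 ground terms available for substitution.
The body mentions every one of the 3 quantified variables; since ground terms form a free algebra, no two substitutions collapse to the same formula.
Number of ground instances = 5^3 = 125.

125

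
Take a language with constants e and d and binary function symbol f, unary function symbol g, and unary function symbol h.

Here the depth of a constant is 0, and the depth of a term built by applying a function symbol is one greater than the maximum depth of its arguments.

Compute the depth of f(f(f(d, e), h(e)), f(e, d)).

3

depth(f(d, e)) = 1 + max(0, 0) = 1
depth(h(e)) = 1 + depth(e) = 1 + 0 = 1
depth(f(f(d, e), h(e))) = 1 + max(1, 1) = 2
depth(f(e, d)) = 1 + max(0, 0) = 1
depth(f(f(f(d, e), h(e)), f(e, d))) = 1 + max(2, 1) = 3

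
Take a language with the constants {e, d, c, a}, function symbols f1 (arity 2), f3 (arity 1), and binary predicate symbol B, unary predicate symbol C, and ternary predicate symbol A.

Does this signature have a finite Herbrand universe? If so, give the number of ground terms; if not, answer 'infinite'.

The signature has at least one function symbol (f1, arity 2) and at least one constant (e).
Iterating f1 gives infinitely many distinct ground terms: e, f1(e, e), f1(f1(e, e), f1(e, e)), ...
So the Herbrand universe is infinite.

infinite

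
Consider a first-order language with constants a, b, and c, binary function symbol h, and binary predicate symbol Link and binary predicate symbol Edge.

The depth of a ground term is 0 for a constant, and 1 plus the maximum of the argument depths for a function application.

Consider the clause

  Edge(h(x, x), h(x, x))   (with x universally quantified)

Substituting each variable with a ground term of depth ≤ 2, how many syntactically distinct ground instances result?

Ground terms of depth ≤ 2:
  Let N_k count ground terms of depth at most k. Each non-constant term of depth ≤ k is some function symbol applied to depth-≤(k−1) arguments, giving N_k = 3 + N_{k-1}^2.
  N_0 = 3
  N_1 = 3 + 3^2 = 12
  N_2 = 3 + 12^2 = 147
So there are 147 ground terms available for substitution.
The variable x ranges independently over the available ground terms, and distinct assignments produce distinct instances.
Number of ground instances = 147.

147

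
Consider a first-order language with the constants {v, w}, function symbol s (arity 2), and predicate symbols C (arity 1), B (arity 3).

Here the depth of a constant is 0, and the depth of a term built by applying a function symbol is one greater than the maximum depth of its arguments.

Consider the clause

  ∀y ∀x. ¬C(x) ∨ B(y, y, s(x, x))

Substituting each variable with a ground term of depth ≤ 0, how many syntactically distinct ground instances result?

Ground terms of depth ≤ 0:
  Write N_k for the number of ground terms of depth ≤ k. A term of depth ≤ k is either a constant or a function symbol applied to arguments of depth ≤ k−1, so N_k = 2 + N_{k-1}^2.
  N_0 = 2
So there are 2 ground terms available for substitution.
There are 2 variables to instantiate (y, x), each occurring in at least one literal, so different choices give different ground instances.
Number of ground instances = 2^2 = 4.

4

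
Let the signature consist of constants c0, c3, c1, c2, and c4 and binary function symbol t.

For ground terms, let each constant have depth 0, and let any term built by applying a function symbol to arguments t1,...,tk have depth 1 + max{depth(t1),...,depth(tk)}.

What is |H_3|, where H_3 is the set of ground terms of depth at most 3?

819030

Count level by level. With function symbols t/2, the terms of depth ≤ k are the 5 constants together with each function applied to depth-≤(k−1) tuples, so N_k = 5 + N_{k-1}^2.
N_0 = 5
N_1 = 5 + 5^2 = 30
N_2 = 5 + 30^2 = 905
N_3 = 5 + 905^2 = 819030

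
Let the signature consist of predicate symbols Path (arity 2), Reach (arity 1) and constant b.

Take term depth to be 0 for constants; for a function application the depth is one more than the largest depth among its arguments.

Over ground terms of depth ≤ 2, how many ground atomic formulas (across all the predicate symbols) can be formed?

2

First count ground terms of depth ≤ 2.
With no function symbols every ground term is a constant, so there is exactly 1 ground term at every depth bound.
N_0 = 1
N_1 = 1
N_2 = 1
Explicitly: b.
So |H| = 1.
Ground atoms are formed by filling each argument slot of a predicate with a term from H, so an r-ary predicate gives |H|^r atoms:
  Path: 1^2 = 1;  Reach: 1
Total ground atoms: 1 + 1 = 2.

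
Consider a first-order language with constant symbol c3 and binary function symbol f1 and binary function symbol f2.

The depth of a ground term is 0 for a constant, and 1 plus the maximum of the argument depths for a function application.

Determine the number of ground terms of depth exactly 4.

Write N_k for the number of ground terms of depth ≤ k. A term of depth ≤ k is either a constant or a function symbol applied to arguments of depth ≤ k−1, so N_k = 1 + N_{k-1}^2 + N_{k-1}^2.
N_0 = 1
N_1 = 1 + 1^2 + 1^2 = 3
N_2 = 1 + 3^2 + 3^2 = 19
N_3 = 1 + 19^2 + 19^2 = 723
N_4 = 1 + 723^2 + 723^2 = 1045459
Terms of depth exactly 4: N_4 − N_3 = 1045459 − 723 = 1044736.

1044736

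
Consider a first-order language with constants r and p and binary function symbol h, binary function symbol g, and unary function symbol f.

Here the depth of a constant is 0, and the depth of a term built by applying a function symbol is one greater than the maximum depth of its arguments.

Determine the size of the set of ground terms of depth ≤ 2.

302

Write N_k for the number of ground terms of depth ≤ k. A term of depth ≤ k is either a constant or a function symbol applied to arguments of depth ≤ k−1, so N_k = 2 + N_{k-1}^2 + N_{k-1}^2 + N_{k-1}.
N_0 = 2
N_1 = 2 + 2^2 + 2^2 + 2 = 12
N_2 = 2 + 12^2 + 12^2 + 12 = 302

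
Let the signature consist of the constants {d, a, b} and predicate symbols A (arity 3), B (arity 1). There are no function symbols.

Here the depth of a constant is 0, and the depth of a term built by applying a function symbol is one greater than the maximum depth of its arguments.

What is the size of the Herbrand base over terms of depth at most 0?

30

First count ground terms of depth ≤ 0.
With no function symbols every ground term is a constant, so there are exactly 3 ground terms at every depth bound.
N_0 = 3
Explicitly: d, a, b.
So |H| = 3.
Each predicate of arity r yields |H|^r ground atoms (one per choice of an r-tuple from H):
  A: 3^3 = 27;  B: 3
Total ground atoms: 27 + 3 = 30.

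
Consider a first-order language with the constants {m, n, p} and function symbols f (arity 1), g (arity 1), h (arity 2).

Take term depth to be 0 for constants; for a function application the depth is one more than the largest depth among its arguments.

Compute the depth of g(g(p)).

2

depth(g(p)) = 1 + depth(p) = 1 + 0 = 1
depth(g(g(p))) = 1 + depth(g(p)) = 1 + 1 = 2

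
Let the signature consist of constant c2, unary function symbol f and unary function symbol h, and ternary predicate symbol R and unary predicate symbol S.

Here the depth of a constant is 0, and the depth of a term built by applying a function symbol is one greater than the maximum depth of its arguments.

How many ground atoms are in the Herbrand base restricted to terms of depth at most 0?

First count ground terms of depth ≤ 0.
Count level by level. With function symbols f/1, h/1, the terms of depth ≤ k are the 1 constant together with each function applied to depth-≤(k−1) tuples, so N_k = 1 + N_{k-1} + N_{k-1}.
N_0 = 1
Explicitly: c2.
So |H| = 1.
Each predicate of arity r yields |H|^r ground atoms (one per choice of an r-tuple from H):
  R: 1^3 = 1;  S: 1
Total ground atoms: 1 + 1 = 2.

2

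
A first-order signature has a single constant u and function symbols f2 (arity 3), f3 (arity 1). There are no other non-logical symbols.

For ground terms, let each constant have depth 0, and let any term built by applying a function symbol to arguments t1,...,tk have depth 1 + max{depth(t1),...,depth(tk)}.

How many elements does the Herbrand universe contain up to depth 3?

29823

If N_k denotes the number of depth-≤k ground terms, the 1 constant gives N_0 = 1, and each function symbol of arity r contributes N_{k-1}^r new terms at level k: N_k = 1 + N_{k-1}^3 + N_{k-1}.
N_0 = 1
N_1 = 1 + 1^3 + 1 = 3
N_2 = 1 + 3^3 + 3 = 31
N_3 = 1 + 31^3 + 31 = 29823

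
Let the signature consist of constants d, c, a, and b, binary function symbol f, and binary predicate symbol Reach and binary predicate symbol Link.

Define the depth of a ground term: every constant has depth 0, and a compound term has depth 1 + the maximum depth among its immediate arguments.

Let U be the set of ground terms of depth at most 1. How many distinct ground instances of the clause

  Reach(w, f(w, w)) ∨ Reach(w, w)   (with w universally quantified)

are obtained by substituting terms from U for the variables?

20

Ground terms of depth ≤ 1:
  Count level by level. With function symbols f/2, the terms of depth ≤ k are the 4 constants together with each function applied to depth-≤(k−1) tuples, so N_k = 4 + N_{k-1}^2.
  N_0 = 4
  N_1 = 4 + 4^2 = 20
So there are 20 ground terms available for substitution.
The variable w ranges independently over the available ground terms, and distinct assignments produce distinct instances.
Number of ground instances = 20.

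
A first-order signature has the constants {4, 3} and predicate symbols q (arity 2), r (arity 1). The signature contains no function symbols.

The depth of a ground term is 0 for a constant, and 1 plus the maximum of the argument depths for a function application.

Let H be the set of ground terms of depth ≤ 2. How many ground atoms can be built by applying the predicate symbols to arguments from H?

First count ground terms of depth ≤ 2.
With no function symbols every ground term is a constant, so there are exactly 2 ground terms at every depth bound.
N_0 = 2
N_1 = 2
N_2 = 2
So |H| = 2.
Each predicate of arity r yields |H|^r ground atoms (one per choice of an r-tuple from H):
  q: 2^2 = 4;  r: 2
Total ground atoms: 4 + 2 = 6.

6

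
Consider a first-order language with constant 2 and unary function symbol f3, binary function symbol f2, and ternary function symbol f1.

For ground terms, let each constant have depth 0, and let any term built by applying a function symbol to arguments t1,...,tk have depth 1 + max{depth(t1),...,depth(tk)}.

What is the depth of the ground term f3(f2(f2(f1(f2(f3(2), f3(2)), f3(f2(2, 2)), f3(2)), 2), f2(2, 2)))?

depth(f3(2)) = 1 + depth(2) = 1 + 0 = 1
depth(f2(f3(2), f3(2))) = 1 + max(1, 1) = 2
depth(f2(2, 2)) = 1 + max(0, 0) = 1
depth(f3(f2(2, 2))) = 1 + depth(f2(2, 2)) = 1 + 1 = 2
depth(f1(f2(f3(2), f3(2)), f3(f2(2, 2)), f3(2))) = 1 + max(2, 2, 1) = 3
depth(f2(f1(f2(f3(2), f3(2)), f3(f2(2, 2)), f3(2)), 2)) = 1 + max(3, 0) = 4
depth(f2(f2(f1(f2(f3(2), f3(2)), f3(f2(2, 2)), f3(2)), 2), f2(2, 2))) = 1 + max(4, 1) = 5
depth(f3(f2(f2(f1(f2(f3(2), f3(2)), f3(f2(2, 2)), f3(2)), 2), f2(2, 2)))) = 1 + depth(f2(f2(f1(f2(f3(2), f3(2)), f3(f2(2, 2)), f3(2)), 2), f2(2, 2))) = 1 + 5 = 6

6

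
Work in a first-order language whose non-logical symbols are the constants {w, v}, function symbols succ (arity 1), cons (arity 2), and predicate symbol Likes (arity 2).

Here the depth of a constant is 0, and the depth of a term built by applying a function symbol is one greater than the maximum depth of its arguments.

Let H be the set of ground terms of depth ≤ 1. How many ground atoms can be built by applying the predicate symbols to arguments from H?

64

First count ground terms of depth ≤ 1.
Count level by level. With function symbols succ/1, cons/2, the terms of depth ≤ k are the 2 constants together with each function applied to depth-≤(k−1) tuples, so N_k = 2 + N_{k-1} + N_{k-1}^2.
N_0 = 2
N_1 = 2 + 2 + 2^2 = 8
Explicitly: w, v, succ(w), succ(v), cons(w, w), cons(w, v), cons(v, w), cons(v, v).
So |H| = 8.
Each predicate of arity r yields |H|^r ground atoms (one per choice of an r-tuple from H):
  Likes: 8^2 = 64
Total ground atoms: 64.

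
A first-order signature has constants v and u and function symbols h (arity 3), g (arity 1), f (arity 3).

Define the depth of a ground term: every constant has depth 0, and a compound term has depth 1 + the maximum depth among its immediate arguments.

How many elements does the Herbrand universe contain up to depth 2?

16022

Let N_k count ground terms of depth at most k. Each non-constant term of depth ≤ k is some function symbol applied to depth-≤(k−1) arguments, giving N_k = 2 + N_{k-1}^3 + N_{k-1} + N_{k-1}^3.
N_0 = 2
N_1 = 2 + 2^3 + 2 + 2^3 = 20
N_2 = 2 + 20^3 + 20 + 20^3 = 16022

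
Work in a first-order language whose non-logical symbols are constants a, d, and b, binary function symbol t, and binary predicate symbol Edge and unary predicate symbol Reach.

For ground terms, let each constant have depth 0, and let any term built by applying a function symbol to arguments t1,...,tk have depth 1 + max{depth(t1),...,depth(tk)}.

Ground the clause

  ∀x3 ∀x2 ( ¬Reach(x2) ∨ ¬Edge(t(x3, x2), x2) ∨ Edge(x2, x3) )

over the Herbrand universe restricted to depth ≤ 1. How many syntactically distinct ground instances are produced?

Ground terms of depth ≤ 1:
  Let N_k count ground terms of depth at most k. Each non-constant term of depth ≤ k is some function symbol applied to depth-≤(k−1) arguments, giving N_k = 3 + N_{k-1}^2.
  N_0 = 3
  N_1 = 3 + 3^2 = 12
So there are 12 ground terms available for substitution.
The body mentions every one of the 2 quantified variables; since ground terms form a free algebra, no two substitutions collapse to the same formula.
Number of ground instances = 12^2 = 144.

144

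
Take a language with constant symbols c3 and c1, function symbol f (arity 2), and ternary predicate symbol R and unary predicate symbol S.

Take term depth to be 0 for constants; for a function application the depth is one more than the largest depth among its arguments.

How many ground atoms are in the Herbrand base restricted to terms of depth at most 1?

222

First count ground terms of depth ≤ 1.
Count level by level. With function symbols f/2, the terms of depth ≤ k are the 2 constants together with each function applied to depth-≤(k−1) tuples, so N_k = 2 + N_{k-1}^2.
N_0 = 2
N_1 = 2 + 2^2 = 6
So |H| = 6.
Each predicate of arity r yields |H|^r ground atoms (one per choice of an r-tuple from H):
  R: 6^3 = 216;  S: 6
Total ground atoms: 216 + 6 = 222.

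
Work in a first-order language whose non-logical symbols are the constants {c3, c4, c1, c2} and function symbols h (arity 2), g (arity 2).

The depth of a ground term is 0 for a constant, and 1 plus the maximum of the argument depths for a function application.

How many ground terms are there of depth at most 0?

4

Let N_k = |{terms of depth ≤ k}|. Then N_0 = 4 and N_k = 4 + N_{k-1}^2 + N_{k-1}^2 for k ≥ 1 (one summand per function symbol, arity giving the exponent).
N_0 = 4
Explicitly: c3, c4, c1, c2.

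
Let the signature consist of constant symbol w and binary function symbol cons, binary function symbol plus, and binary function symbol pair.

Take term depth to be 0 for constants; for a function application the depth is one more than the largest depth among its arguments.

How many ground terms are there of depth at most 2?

49

Count level by level. With function symbols cons/2, plus/2, pair/2, the terms of depth ≤ k are the 1 constant together with each function applied to depth-≤(k−1) tuples, so N_k = 1 + N_{k-1}^2 + N_{k-1}^2 + N_{k-1}^2.
N_0 = 1
N_1 = 1 + 1^2 + 1^2 + 1^2 = 4
N_2 = 1 + 4^2 + 4^2 + 4^2 = 49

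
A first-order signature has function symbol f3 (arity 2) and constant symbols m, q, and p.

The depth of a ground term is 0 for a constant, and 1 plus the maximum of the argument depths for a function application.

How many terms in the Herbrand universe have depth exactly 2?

135

Let N_k count ground terms of depth at most k. Each non-constant term of depth ≤ k is some function symbol applied to depth-≤(k−1) arguments, giving N_k = 3 + N_{k-1}^2.
N_0 = 3
N_1 = 3 + 3^2 = 12
N_2 = 3 + 12^2 = 147
Terms of depth exactly 2: N_2 − N_1 = 147 − 12 = 135.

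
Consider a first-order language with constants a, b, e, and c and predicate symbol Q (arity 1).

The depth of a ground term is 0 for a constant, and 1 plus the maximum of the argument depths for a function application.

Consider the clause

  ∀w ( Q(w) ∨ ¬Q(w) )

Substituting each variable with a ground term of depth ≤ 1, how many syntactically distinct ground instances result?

Ground terms of depth ≤ 1:
  With no function symbols every ground term is a constant, so there are exactly 4 ground terms at every depth bound.
  N_0 = 4
  N_1 = 4
So there are 4 ground terms available for substitution.
The body mentions the single quantified variable w; since ground terms form a free algebra, no two substitutions collapse to the same formula.
Number of ground instances = 4.

4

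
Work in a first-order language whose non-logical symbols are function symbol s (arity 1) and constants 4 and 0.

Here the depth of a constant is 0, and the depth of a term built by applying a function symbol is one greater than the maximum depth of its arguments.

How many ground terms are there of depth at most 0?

Let N_k count ground terms of depth at most k. Each non-constant term of depth ≤ k is some function symbol applied to depth-≤(k−1) arguments, giving N_k = 2 + N_{k-1}.
N_0 = 2
Explicitly: 4, 0.

2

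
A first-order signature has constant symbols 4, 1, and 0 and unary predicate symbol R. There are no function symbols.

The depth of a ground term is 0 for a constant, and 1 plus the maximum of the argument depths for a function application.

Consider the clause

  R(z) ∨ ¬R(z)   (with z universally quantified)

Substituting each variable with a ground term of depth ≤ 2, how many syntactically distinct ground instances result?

3

Ground terms of depth ≤ 2:
  With no function symbols every ground term is a constant, so there are exactly 3 ground terms at every depth bound.
  N_0 = 3
  N_1 = 3
  N_2 = 3
  Explicitly: 4, 1, 0.
So there are 3 ground terms available for substitution.
The variable z ranges independently over the available ground terms, and distinct assignments produce distinct instances.
Number of ground instances = 3.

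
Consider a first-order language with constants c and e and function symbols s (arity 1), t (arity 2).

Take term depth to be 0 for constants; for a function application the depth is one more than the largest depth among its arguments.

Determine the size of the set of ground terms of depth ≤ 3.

Write N_k for the number of ground terms of depth ≤ k. A term of depth ≤ k is either a constant or a function symbol applied to arguments of depth ≤ k−1, so N_k = 2 + N_{k-1} + N_{k-1}^2.
N_0 = 2
N_1 = 2 + 2 + 2^2 = 8
N_2 = 2 + 8 + 8^2 = 74
N_3 = 2 + 74 + 74^2 = 5552

5552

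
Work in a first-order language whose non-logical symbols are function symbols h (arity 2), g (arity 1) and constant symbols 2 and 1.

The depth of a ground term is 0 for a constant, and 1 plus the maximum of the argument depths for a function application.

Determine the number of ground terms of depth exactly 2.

Let N_k = |{terms of depth ≤ k}|. Then N_0 = 2 and N_k = 2 + N_{k-1}^2 + N_{k-1} for k ≥ 1 (one summand per function symbol, arity giving the exponent).
N_0 = 2
N_1 = 2 + 2^2 + 2 = 8
N_2 = 2 + 8^2 + 8 = 74
Terms of depth exactly 2: N_2 − N_1 = 74 − 8 = 66.

66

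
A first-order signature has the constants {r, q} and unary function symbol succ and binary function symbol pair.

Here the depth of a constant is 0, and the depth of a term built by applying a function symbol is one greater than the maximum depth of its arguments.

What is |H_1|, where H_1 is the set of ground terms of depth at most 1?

If N_k denotes the number of depth-≤k ground terms, the 2 constants give N_0 = 2, and each function symbol of arity r contributes N_{k-1}^r new terms at level k: N_k = 2 + N_{k-1} + N_{k-1}^2.
N_0 = 2
N_1 = 2 + 2 + 2^2 = 8
Explicitly: r, q, succ(r), succ(q), pair(r, r), pair(r, q), pair(q, r), pair(q, q).

8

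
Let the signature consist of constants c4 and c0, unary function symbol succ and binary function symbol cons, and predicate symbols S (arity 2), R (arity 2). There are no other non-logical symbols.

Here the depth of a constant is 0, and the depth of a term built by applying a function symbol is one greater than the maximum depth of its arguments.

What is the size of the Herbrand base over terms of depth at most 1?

First count ground terms of depth ≤ 1.
Let N_k = |{terms of depth ≤ k}|. Then N_0 = 2 and N_k = 2 + N_{k-1} + N_{k-1}^2 for k ≥ 1 (one summand per function symbol, arity giving the exponent).
N_0 = 2
N_1 = 2 + 2 + 2^2 = 8
Explicitly: c4, c0, succ(c4), succ(c0), cons(c4, c4), cons(c4, c0), cons(c0, c4), cons(c0, c0).
So |H| = 8.
For each predicate symbol, the number of ground atoms is |H| raised to its arity; summing:
  S: 8^2 = 64;  R: 8^2 = 64
Total ground atoms: 64 + 64 = 128.

128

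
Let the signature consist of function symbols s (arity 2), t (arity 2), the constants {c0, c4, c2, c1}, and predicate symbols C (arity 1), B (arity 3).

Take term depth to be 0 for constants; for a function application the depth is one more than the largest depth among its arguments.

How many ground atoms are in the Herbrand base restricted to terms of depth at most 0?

First count ground terms of depth ≤ 0.
Let N_k count ground terms of depth at most k. Each non-constant term of depth ≤ k is some function symbol applied to depth-≤(k−1) arguments, giving N_k = 4 + N_{k-1}^2 + N_{k-1}^2.
N_0 = 4
So |H| = 4.
A ground atom is a predicate applied to a tuple of terms from H, so the count is the sum over predicates of |H|^arity:
  C: 4;  B: 4^3 = 64
Total ground atoms: 4 + 64 = 68.

68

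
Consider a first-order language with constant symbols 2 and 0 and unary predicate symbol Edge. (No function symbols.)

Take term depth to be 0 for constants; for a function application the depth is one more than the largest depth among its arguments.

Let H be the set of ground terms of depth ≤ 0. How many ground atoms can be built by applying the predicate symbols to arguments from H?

First count ground terms of depth ≤ 0.
With no function symbols every ground term is a constant, so there are exactly 2 ground terms at every depth bound.
N_0 = 2
So |H| = 2.
For each predicate symbol, the number of ground atoms is |H| raised to its arity; summing:
  Edge: 2
Total ground atoms: 2.

2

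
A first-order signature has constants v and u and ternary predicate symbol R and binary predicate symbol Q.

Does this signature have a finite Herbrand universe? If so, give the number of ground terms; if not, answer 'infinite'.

2

There are no function symbols, so every ground term is one of the 2 constants.
The Herbrand universe is {v, u}, which is finite with 2 elements.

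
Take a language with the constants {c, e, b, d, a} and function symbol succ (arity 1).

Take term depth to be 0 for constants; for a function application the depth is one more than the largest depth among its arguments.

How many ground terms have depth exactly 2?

Write N_k for the number of ground terms of depth ≤ k. A term of depth ≤ k is either a constant or a function symbol applied to arguments of depth ≤ k−1, so N_k = 5 + N_{k-1}.
N_0 = 5
N_1 = 5 + 5 = 10
N_2 = 5 + 10 = 15
Terms of depth exactly 2: N_2 − N_1 = 15 − 10 = 5.

5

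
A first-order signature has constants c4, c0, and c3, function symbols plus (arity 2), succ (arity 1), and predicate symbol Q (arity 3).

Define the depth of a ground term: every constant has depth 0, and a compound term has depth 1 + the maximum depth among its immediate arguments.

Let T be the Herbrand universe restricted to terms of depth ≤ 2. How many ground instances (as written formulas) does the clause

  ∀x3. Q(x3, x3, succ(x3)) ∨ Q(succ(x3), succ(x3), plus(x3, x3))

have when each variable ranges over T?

Ground terms of depth ≤ 2:
  Write N_k for the number of ground terms of depth ≤ k. A term of depth ≤ k is either a constant or a function symbol applied to arguments of depth ≤ k−1, so N_k = 3 + N_{k-1}^2 + N_{k-1}.
  N_0 = 3
  N_1 = 3 + 3^2 + 3 = 15
  N_2 = 3 + 15^2 + 15 = 243
So there are 243 ground terms available for substitution.
The body mentions the single quantified variable x3; since ground terms form a free algebra, no two substitutions collapse to the same formula.
Number of ground instances = 243.

243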